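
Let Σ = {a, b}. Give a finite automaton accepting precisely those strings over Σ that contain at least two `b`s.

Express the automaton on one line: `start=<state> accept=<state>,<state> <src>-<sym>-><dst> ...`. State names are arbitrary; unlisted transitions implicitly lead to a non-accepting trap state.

start=q0 accept=q2,q3 q0-a->q0 q0-b->q1 q1-a->q1 q1-b->q2 q2-a->q2 q2-b->q3 q3-a->q3 q3-b->q3

Count `b`s, saturating at 3: states q0 through q2 mean 0 through 2 `b`s seen; q3 means more than 2. Each `b` increments (capped at q3); other symbols loop. Accept from {q2, q3}.
A 4-state machine:
        a   b  
>  q0   q0  q1 
   q1   q1  q2 
 * q2   q2  q3 
 * q3   q3  q3 
(> = start, * = accepting)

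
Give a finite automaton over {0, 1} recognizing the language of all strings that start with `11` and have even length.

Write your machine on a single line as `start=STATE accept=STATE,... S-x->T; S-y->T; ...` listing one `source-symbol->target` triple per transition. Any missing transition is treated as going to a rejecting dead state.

start=S0; accept=S3; S0-0->S1; S0-1->S2; S1-0->S1; S1-1->S1; S2-0->S1; S2-1->S3; S3-0->S4; S3-1->S4; S4-0->S3; S4-1->S3

Run two small machines in parallel and take their product. The first has 4 states tracking whether the input so far still matches the prefix `11`; the second has 2 states tracking the input length modulo 2. A product state is a pair (one from each), accepting exactly when both do. Minimizing collapses redundant product states.
With 5 states:
        0   1  
>  S0   S1  S2 
   S1   S1  S1 
   S2   S1  S3 
 * S3   S4  S4 
   S4   S3  S3 
(> = start, * = accepting)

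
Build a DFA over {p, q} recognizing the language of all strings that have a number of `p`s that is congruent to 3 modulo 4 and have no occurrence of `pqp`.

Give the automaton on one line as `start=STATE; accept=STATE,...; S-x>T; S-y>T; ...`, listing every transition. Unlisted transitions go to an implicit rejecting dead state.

start=S0; accept=S4,S9,S14; S0-p>S1; S0-q>S0; S1-p>S2; S1-q>S3; S2-p>S4; S2-q>S5; S3-p>S6; S3-q>S7; S4-p>S8; S4-q>S9; S5-p>S10; S5-q>S11; S6-p>S10; S6-q>S6; S7-p>S2; S7-q>S7; S8-p>S1; S8-q>S12; S9-p>S13; S9-q>S14; S10-p>S13; S10-q>S10; S11-p>S4; S11-q>S11; S12-p>S15; S12-q>S0; S13-p>S15; S13-q>S13; S14-p>S8; S14-q>S14; S15-p>S6; S15-q>S15

Run two small machines in parallel and take their product. One (4 states) tracks the count of `p`s modulo 4; the other (4 states) tracks partial matches of the forbidden pattern `pqp`. Each combined state is a pair, one component from each; accept when both components accept.
With 16 states:
          p    q  
>  S0     S1   S0 
   S1     S2   S3 
   S2     S4   S5 
   S3     S6   S7 
 * S4     S8   S9 
   S5    S10  S11 
   S6    S10   S6 
   S7     S2   S7 
   S8     S1  S12 
 * S9    S13  S14 
   S10   S13  S10 
   S11    S4  S11 
   S12   S15   S0 
   S13   S15  S13 
 * S14    S8  S14 
   S15    S6  S15 
(> = start, * = accepting)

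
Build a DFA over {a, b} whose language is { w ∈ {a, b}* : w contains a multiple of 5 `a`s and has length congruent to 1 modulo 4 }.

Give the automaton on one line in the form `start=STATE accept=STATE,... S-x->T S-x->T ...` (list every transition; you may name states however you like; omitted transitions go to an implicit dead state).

start=S0 accept=S2 S0-a->S1 S0-b->S2 S1-a->S3 S1-b->S4 S2-a->S4 S2-b->S5 S3-a->S6 S3-b->S7 S4-a->S7 S4-b->S8 S5-a->S8 S5-b->S9 S6-a->S10 S6-b->S11 S7-a->S11 S7-b->S12 S8-a->S12 S8-b->S13 S9-a->S13 S9-b->S0 S10-a->S2 S10-b->S14 S11-a->S14 S11-b->S15 S12-a->S15 S12-b->S16 S13-a->S16 S13-b->S1 S14-a->S5 S14-b->S17 S15-a->S17 S15-b->S18 S16-a->S18 S16-b->S3 S17-a->S9 S17-b->S19 S18-a->S19 S18-b->S6 S19-a->S0 S19-b->S10

Build one automaton per condition and run them in lockstep. One (5 states) tracks the count of `a`s modulo 5; the other (4 states) tracks the input length modulo 4. Each combined state is a pair, one component from each; accept when both components accept.
With 20 states:
          a    b  
>  S0     S1   S2 
   S1     S3   S4 
 * S2     S4   S5 
   S3     S6   S7 
   S4     S7   S8 
   S5     S8   S9 
   S6    S10  S11 
   S7    S11  S12 
   S8    S12  S13 
   S9    S13   S0 
   S10    S2  S14 
   S11   S14  S15 
   S12   S15  S16 
   S13   S16   S1 
   S14    S5  S17 
   S15   S17  S18 
   S16   S18   S3 
   S17    S9  S19 
   S18   S19   S6 
   S19    S0  S10 
(> = start, * = accepting)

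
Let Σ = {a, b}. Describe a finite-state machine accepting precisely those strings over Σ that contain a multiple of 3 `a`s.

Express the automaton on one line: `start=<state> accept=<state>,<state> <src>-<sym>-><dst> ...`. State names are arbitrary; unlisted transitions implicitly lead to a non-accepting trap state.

The only thing that matters is how many `a`s have appeared, reduced mod 3. Use one state per residue: q0 for 0, …, q2 for 2. Reading `a` moves to the next residue; anything else stays put. q0 is accepting.
A 3-state machine:
        a   b  
>* q0   q1  q0 
   q1   q2  q1 
   q2   q0  q2 
(> = start, * = accepting)

start=q0 accept=q0 q0-a->q1 q0-b->q0 q1-a->q2 q1-b->q1 q2-a->q0 q2-b->q2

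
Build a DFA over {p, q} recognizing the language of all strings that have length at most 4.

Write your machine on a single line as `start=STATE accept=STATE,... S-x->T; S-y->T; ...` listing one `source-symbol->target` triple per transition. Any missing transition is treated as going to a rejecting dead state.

start=S0; accept=S0,S1,S2,S3,S4; S0-p->S1; S0-q->S1; S1-p->S2; S1-q->S2; S2-p->S3; S2-q->S3; S3-p->S4; S3-q->S4; S4-p->S5; S4-q->S5; S5-p->S5; S5-q->S5

We only need to distinguish lengths 0, 1, …, 4, and '>4'. Chain S0 → S1 → S2 → S3 → S4 → S5 on every symbol, with S5 looping. Accepting states: {S0, S1, S2, S3, S4}.
6 states suffice.
        p   q  
>* S0   S1  S1 
 * S1   S2  S2 
 * S2   S3  S3 
 * S3   S4  S4 
 * S4   S5  S5 
   S5   S5  S5 
(> = start, * = accepting)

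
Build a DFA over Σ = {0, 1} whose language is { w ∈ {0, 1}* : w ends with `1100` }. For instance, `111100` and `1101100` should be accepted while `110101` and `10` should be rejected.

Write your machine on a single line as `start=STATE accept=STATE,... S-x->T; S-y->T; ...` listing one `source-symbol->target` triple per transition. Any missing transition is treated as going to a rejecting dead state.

start=s0; accept=s4; s0-0->s0; s0-1->s1; s1-0->s0; s1-1->s2; s2-0->s3; s2-1->s2; s3-0->s4; s3-1->s1; s4-0->s0; s4-1->s1

Let each state record the length of the longest suffix of the input read so far that is also a prefix of `1100`. s1 means the last symbol is `1`; s2 means the last 2 symbols are `11`; s3 means the last 3 symbols are `110`; s4 means the last 4 symbols are `1100`. Accept only at s4, where the string currently ends in `1100`.
5 states suffice.
        0   1  
>  s0   s0  s1 
   s1   s0  s2 
   s2   s3  s2 
   s3   s4  s1 
 * s4   s0  s1 
(> = start, * = accepting)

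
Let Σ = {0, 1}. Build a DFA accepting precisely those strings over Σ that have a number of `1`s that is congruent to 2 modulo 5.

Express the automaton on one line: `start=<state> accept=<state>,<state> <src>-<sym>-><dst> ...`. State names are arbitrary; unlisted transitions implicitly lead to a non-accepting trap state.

start=A accept=C A-0->A A-1->B B-0->B B-1->C C-0->C C-1->D D-0->D D-1->E E-0->E E-1->A

Keep the running count of `1`s modulo 5: each `1` advances along the cycle A → B → C → D → E → A while other symbols loop. Accept at C.
       0  1 
>  A   A  B 
   B   B  C 
 * C   C  D 
   D   D  E 
   E   E  A 
(> = start, * = accepting)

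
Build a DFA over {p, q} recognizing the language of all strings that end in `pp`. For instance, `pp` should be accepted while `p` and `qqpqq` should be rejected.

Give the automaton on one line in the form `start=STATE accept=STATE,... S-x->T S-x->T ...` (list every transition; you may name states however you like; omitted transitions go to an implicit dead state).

start=s0 accept=s2 s0-p->s1 s0-q->s0 s1-p->s2 s1-q->s0 s2-p->s2 s2-q->s0

Remember how much of `pp` the current input suffix matches. State s0 means no match yet; s1 means the last symbol is `p`; s2 means the last 2 symbols are `pp`. Only s2 accepts. On a mismatch, fall back to the longest proper suffix that is still a prefix of `pp`.
        p   q  
>  s0   s1  s0 
   s1   s2  s0 
 * s2   s2  s0 
(> = start, * = accepting)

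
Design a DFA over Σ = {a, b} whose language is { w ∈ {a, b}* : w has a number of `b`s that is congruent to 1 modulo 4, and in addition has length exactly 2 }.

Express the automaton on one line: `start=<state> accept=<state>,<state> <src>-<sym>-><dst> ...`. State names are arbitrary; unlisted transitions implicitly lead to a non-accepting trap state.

Handle the two conditions separately and then intersect. The first has 4 states tracking the count of `b`s modulo 4; the second has 4 states tracking the input length, saturating at 3. A product state is a pair (one from each), accepting exactly when both do. After merging equivalent states the machine shrinks.
A 5-state machine:
        a   b  
>  s0   s1  s2 
   s1   s3  s4 
   s2   s4  s3 
   s3   s3  s3 
 * s4   s3  s3 
(> = start, * = accepting)

start=s0 accept=s4 s0-a->s1 s0-b->s2 s1-a->s3 s1-b->s4 s2-a->s4 s2-b->s3 s3-a->s3 s3-b->s3 s4-a->s3 s4-b->s3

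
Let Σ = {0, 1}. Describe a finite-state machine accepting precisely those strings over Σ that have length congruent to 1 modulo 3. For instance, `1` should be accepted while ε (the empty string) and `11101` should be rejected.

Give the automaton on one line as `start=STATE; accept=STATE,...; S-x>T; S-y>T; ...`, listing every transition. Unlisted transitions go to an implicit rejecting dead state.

start=s0; accept=s1; s0-0>s1; s0-1>s1; s1-0>s2; s1-1>s2; s2-0>s0; s2-1>s0

Only the length mod 3 matters, so use a 3-cycle: from any state, every input symbol moves to the next state, wrapping s2 back to s0. Mark s1 accepting.
A 3-state machine:
        0   1  
>  s0   s1  s1 
 * s1   s2  s2 
   s2   s0  s0 
(> = start, * = accepting)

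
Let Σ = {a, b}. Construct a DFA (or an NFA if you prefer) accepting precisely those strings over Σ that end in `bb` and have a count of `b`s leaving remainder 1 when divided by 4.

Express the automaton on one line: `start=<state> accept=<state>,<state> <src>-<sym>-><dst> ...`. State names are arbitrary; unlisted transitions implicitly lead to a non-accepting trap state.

Run two small machines in parallel and take their product. The first has 3 states tracking how much of the suffix `bb` has currently been matched; the second has 4 states tracking the count of `b`s modulo 4. A product state is a pair (one from each), accepting exactly when both do.
12 states suffice.
          a    b  
>  q0     q0   q1 
   q1     q2   q3 
   q2     q2   q4 
   q3     q5   q6 
   q4     q5   q6 
   q5     q5   q7 
   q6     q8   q9 
   q7     q8   q9 
   q8     q8  q10 
   q9     q0  q11 
   q10    q0  q11 
 * q11    q2   q3 
(> = start, * = accepting)

start=q0 accept=q11 q0-a->q0 q0-b->q1 q1-a->q2 q1-b->q3 q2-a->q2 q2-b->q4 q3-a->q5 q3-b->q6 q4-a->q5 q4-b->q6 q5-a->q5 q5-b->q7 q6-a->q8 q6-b->q9 q7-a->q8 q7-b->q9 q8-a->q8 q8-b->q10 q9-a->q0 q9-b->q11 q10-a->q0 q10-b->q11 q11-a->q2 q11-b->q3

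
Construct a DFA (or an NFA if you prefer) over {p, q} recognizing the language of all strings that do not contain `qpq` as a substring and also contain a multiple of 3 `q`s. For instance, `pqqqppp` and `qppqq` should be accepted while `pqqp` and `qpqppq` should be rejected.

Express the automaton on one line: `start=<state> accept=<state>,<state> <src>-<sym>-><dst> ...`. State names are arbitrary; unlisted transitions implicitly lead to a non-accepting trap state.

Handle the two conditions separately and then intersect. The first has 4 states tracking partial matches of the forbidden pattern `qpq`; the second has 3 states tracking the count of `q`s modulo 3. A product state is a pair (one from each), accepting exactly when both do.
A 12-state machine:
          p    q  
>* s0     s0   s1 
   s1     s2   s3 
   s2     s4   s5 
   s3     s6   s7 
   s4     s4   s3 
   s5     s5   s8 
   s6     s9   s8 
 * s7    s10   s1 
   s8     s8  s11 
   s9     s9   s7 
 * s10    s0  s11 
   s11   s11   s5 
(> = start, * = accepting)

start=s0 accept=s0,s7,s10 s0-p->s0 s0-q->s1 s1-p->s2 s1-q->s3 s2-p->s4 s2-q->s5 s3-p->s6 s3-q->s7 s4-p->s4 s4-q->s3 s5-p->s5 s5-q->s8 s6-p->s9 s6-q->s8 s7-p->s10 s7-q->s1 s8-p->s8 s8-q->s11 s9-p->s9 s9-q->s7 s10-p->s0 s10-q->s11 s11-p->s11 s11-q->s5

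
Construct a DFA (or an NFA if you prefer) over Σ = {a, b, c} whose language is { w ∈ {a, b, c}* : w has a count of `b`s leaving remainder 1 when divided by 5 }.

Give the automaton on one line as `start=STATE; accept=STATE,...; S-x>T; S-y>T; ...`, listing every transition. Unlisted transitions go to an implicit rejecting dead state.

start=q0; accept=q1; q0-a>q0; q0-b>q1; q0-c>q0; q1-a>q1; q1-b>q2; q1-c>q1; q2-a>q2; q2-b>q3; q2-c>q2; q3-a>q3; q3-b>q4; q3-c>q3; q4-a>q4; q4-b>q0; q4-c>q4

Keep the running count of `b`s modulo 5: each `b` advances along the cycle q0 → q1 → q2 → q3 → q4 → q0 while other symbols loop. Accept at q1.
A 5-state machine:
        a   b   c  
>  q0   q0  q1  q0 
 * q1   q1  q2  q1 
   q2   q2  q3  q2 
   q3   q3  q4  q3 
   q4   q4  q0  q4 
(> = start, * = accepting)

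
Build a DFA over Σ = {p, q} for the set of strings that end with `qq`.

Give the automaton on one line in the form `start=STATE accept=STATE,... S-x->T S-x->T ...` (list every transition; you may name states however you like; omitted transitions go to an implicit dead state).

start=A accept=C A-p->A A-q->B B-p->A B-q->C C-p->A C-q->C

Remember how much of `qq` the current input suffix matches. State A means no match yet; B means the last symbol is `q`; C means the last 2 symbols are `qq`. Only C accepts. On a mismatch, fall back to the longest proper suffix that is still a prefix of `qq`.
3 states suffice.
       p  q 
>  A   A  B 
   B   A  C 
 * C   A  C 
(> = start, * = accepting)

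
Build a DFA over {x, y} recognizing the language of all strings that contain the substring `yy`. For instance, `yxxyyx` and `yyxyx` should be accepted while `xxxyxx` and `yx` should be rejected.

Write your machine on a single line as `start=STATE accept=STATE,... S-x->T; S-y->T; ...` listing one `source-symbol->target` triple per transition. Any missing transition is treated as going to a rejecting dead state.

Track how much of `yy` has been matched so far: state q0 is no progress, q2 is the absorbing accept state reached once `yy` has occurred. Intermediate states record partial matches; on a mismatch, fall back to the longest reusable overlap.
        x   y  
>  q0   q0  q1 
   q1   q0  q2 
 * q2   q2  q2 
(> = start, * = accepting)

start=q0; accept=q2; q0-x->q0; q0-y->q1; q1-x->q0; q1-y->q2; q2-x->q2; q2-y->q2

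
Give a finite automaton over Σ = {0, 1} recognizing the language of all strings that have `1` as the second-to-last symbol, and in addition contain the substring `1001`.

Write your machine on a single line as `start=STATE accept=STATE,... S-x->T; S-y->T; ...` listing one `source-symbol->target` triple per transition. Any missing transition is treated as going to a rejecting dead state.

start=s0; accept=s5,s6; s0-0->s0; s0-1->s1; s1-0->s2; s1-1->s1; s2-0->s3; s2-1->s1; s3-0->s0; s3-1->s4; s4-0->s5; s4-1->s6; s5-0->s7; s5-1->s4; s6-0->s5; s6-1->s6; s7-0->s7; s7-1->s4

Handle the two conditions separately and then intersect. The first has 7 states tracking the last 2 symbols read; the second has 5 states tracking whether and how much of `1001` has been seen. A product state is a pair (one from each), accepting exactly when both do. Equivalent product states are then merged.
8 states suffice.
        0   1  
>  s0   s0  s1 
   s1   s2  s1 
   s2   s3  s1 
   s3   s0  s4 
   s4   s5  s6 
 * s5   s7  s4 
 * s6   s5  s6 
   s7   s7  s4 
(> = start, * = accepting)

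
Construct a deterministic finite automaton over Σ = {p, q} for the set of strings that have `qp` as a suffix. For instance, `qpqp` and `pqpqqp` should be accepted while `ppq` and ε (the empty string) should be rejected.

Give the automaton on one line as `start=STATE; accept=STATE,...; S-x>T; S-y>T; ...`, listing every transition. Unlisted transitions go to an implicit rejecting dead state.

start=s0; accept=s2; s0-p>s0; s0-q>s1; s1-p>s2; s1-q>s1; s2-p>s0; s2-q>s1

Remember how much of `qp` the current input suffix matches. State s0 means no match yet; s1 means the last symbol is `q`; s2 means the last 2 symbols are `qp`. Only s2 accepts. On a mismatch, fall back to the longest proper suffix that is still a prefix of `qp`.
With 3 states:
        p   q  
>  s0   s0  s1 
   s1   s2  s1 
 * s2   s0  s1 
(> = start, * = accepting)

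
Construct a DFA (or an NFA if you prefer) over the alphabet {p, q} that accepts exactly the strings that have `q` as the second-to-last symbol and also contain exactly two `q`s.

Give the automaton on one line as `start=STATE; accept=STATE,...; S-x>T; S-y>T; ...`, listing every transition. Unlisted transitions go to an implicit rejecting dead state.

Run two small machines in parallel and take their product. One (7 states) tracks the last 2 symbols read; the other (4 states) tracks the count of `q`s, saturating at 3. Each combined state is a pair, one component from each; accept when both components accept.
With 15 states:
          p    q  
>  S0     S1   S2 
   S1     S3   S4 
   S2     S5   S6 
   S3     S3   S4 
   S4     S5   S6 
   S5     S7   S8 
 * S6     S9  S10 
   S7     S7   S8 
   S8     S9  S10 
 * S9    S11  S12 
   S10   S13  S10 
   S11   S11  S12 
   S12   S13  S10 
   S13   S14  S12 
   S14   S14  S12 
(> = start, * = accepting)

start=S0; accept=S6,S9; S0-p>S1; S0-q>S2; S1-p>S3; S1-q>S4; S2-p>S5; S2-q>S6; S3-p>S3; S3-q>S4; S4-p>S5; S4-q>S6; S5-p>S7; S5-q>S8; S6-p>S9; S6-q>S10; S7-p>S7; S7-q>S8; S8-p>S9; S8-q>S10; S9-p>S11; S9-q>S12; S10-p>S13; S10-q>S10; S11-p>S11; S11-q>S12; S12-p>S13; S12-q>S10; S13-p>S14; S13-q>S12; S14-p>S14; S14-q>S12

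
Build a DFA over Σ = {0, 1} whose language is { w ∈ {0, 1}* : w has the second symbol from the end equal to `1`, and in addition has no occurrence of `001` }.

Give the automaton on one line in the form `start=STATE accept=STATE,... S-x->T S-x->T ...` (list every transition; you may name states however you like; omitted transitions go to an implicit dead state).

start=s0 accept=s5,s6 s0-0->s1 s0-1->s2 s1-0->s3 s1-1->s4 s2-0->s5 s2-1->s6 s3-0->s3 s3-1->s7 s4-0->s5 s4-1->s6 s5-0->s3 s5-1->s4 s6-0->s5 s6-1->s6 s7-0->s8 s7-1->s9 s8-0->s10 s8-1->s7 s9-0->s8 s9-1->s9 s10-0->s10 s10-1->s7

Run two small machines in parallel and take their product. One (7 states) tracks the last 2 symbols read; the other (4 states) tracks partial matches of the forbidden pattern `001`. Each combined state is a pair, one component from each; accept when both components accept.
With 11 states:
          0    1  
>  s0     s1   s2 
   s1     s3   s4 
   s2     s5   s6 
   s3     s3   s7 
   s4     s5   s6 
 * s5     s3   s4 
 * s6     s5   s6 
   s7     s8   s9 
   s8    s10   s7 
   s9     s8   s9 
   s10   s10   s7 
(> = start, * = accepting)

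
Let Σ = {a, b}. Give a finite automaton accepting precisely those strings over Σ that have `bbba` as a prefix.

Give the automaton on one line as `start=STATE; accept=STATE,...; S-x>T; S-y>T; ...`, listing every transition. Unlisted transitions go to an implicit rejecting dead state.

start=q0; accept=q4; q0-a>q5; q0-b>q1; q1-a>q5; q1-b>q2; q2-a>q5; q2-b>q3; q3-a>q4; q3-b>q5; q4-a>q4; q4-b>q4; q5-a>q5; q5-b>q5

Walk along `bbba` while the input agrees: from q0 take `b` to q1, and so on. Any deviation drops to the rejecting sink q5. Once q4 is reached the prefix is confirmed and every continuation is accepted.
A 6-state machine:
        a   b  
>  q0   q5  q1 
   q1   q5  q2 
   q2   q5  q3 
   q3   q4  q5 
 * q4   q4  q4 
   q5   q5  q5 
(> = start, * = accepting)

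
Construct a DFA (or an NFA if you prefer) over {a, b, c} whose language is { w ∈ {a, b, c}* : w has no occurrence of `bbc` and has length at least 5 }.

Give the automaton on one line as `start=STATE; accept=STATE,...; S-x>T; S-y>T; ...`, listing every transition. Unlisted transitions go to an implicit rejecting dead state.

Build one automaton per condition and run them in lockstep. One (4 states) tracks partial matches of the forbidden pattern `bbc`; the other (7 states) tracks the input length, saturating at 6. Each combined state is a pair, one component from each; accept when both components accept.
          a    b    c  
>  q0     q1   q2   q1 
   q1     q3   q4   q3 
   q2     q3   q5   q3 
   q3     q6   q7   q6 
   q4     q6   q8   q6 
   q5     q6   q8   q9 
   q6    q10  q11  q10 
   q7    q10  q12  q10 
   q8    q10  q12  q13 
   q9    q13  q13  q13 
   q10   q14  q15  q14 
   q11   q14  q16  q14 
   q12   q14  q16  q17 
   q13   q17  q17  q17 
 * q14   q18  q19  q18 
 * q15   q18  q20  q18 
 * q16   q18  q20  q21 
   q17   q21  q21  q21 
 * q18   q18  q19  q18 
 * q19   q18  q20  q18 
 * q20   q18  q20  q21 
   q21   q21  q21  q21 
(> = start, * = accepting)

start=q0; accept=q14,q15,q16,q18,q19,q20; q0-a>q1; q0-b>q2; q0-c>q1; q1-a>q3; q1-b>q4; q1-c>q3; q2-a>q3; q2-b>q5; q2-c>q3; q3-a>q6; q3-b>q7; q3-c>q6; q4-a>q6; q4-b>q8; q4-c>q6; q5-a>q6; q5-b>q8; q5-c>q9; q6-a>q10; q6-b>q11; q6-c>q10; q7-a>q10; q7-b>q12; q7-c>q10; q8-a>q10; q8-b>q12; q8-c>q13; q9-a>q13; q9-b>q13; q9-c>q13; q10-a>q14; q10-b>q15; q10-c>q14; q11-a>q14; q11-b>q16; q11-c>q14; q12-a>q14; q12-b>q16; q12-c>q17; q13-a>q17; q13-b>q17; q13-c>q17; q14-a>q18; q14-b>q19; q14-c>q18; q15-a>q18; q15-b>q20; q15-c>q18; q16-a>q18; q16-b>q20; q16-c>q21; q17-a>q21; q17-b>q21; q17-c>q21; q18-a>q18; q18-b>q19; q18-c>q18; q19-a>q18; q19-b>q20; q19-c>q18; q20-a>q18; q20-b>q20; q20-c>q21; q21-a>q21; q21-b>q21; q21-c>q21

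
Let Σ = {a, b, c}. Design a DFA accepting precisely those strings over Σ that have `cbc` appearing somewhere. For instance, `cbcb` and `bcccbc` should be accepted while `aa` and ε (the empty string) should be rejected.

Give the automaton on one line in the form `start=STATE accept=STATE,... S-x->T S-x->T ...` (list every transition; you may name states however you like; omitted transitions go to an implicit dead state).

start=q0 accept=q3 q0-a->q0 q0-b->q0 q0-c->q1 q1-a->q0 q1-b->q2 q1-c->q1 q2-a->q0 q2-b->q0 q2-c->q3 q3-a->q3 q3-b->q3 q3-c->q3

States q0..q2 record the length of the longest prefix of `cbc` that matches the current input suffix. Reaching q3 means `cbc` has been seen, and we stay there forever. Accept from q3.
4 states suffice.
        a   b   c  
>  q0   q0  q0  q1 
   q1   q0  q2  q1 
   q2   q0  q0  q3 
 * q3   q3  q3  q3 
(> = start, * = accepting)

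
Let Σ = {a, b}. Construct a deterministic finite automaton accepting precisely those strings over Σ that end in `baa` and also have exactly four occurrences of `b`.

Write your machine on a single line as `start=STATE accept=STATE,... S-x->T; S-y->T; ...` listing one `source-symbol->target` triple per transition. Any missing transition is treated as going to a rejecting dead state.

start=q0; accept=q7; q0-a->q0; q0-b->q1; q1-a->q1; q1-b->q2; q2-a->q2; q2-b->q3; q3-a->q3; q3-b->q4; q4-a->q5; q4-b->q6; q5-a->q7; q5-b->q6; q6-a->q6; q6-b->q6; q7-a->q6; q7-b->q6

Run two small machines in parallel and take their product. The first has 4 states tracking how much of the suffix `baa` has currently been matched; the second has 6 states tracking the count of `b`s, saturating at 5. A product state is a pair (one from each), accepting exactly when both do. After merging equivalent states the machine shrinks.
        a   b  
>  q0   q0  q1 
   q1   q1  q2 
   q2   q2  q3 
   q3   q3  q4 
   q4   q5  q6 
   q5   q7  q6 
   q6   q6  q6 
 * q7   q6  q6 
(> = start, * = accepting)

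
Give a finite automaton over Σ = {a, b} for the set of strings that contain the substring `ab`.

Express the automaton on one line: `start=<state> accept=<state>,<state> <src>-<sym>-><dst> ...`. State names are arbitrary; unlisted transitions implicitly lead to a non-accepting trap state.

start=q0 accept=q2 q0-a->q1 q0-b->q0 q1-a->q1 q1-b->q2 q2-a->q2 q2-b->q2

Track how much of `ab` has been matched so far: state q0 is no progress, q2 is the absorbing accept state reached once `ab` has occurred. Intermediate states record partial matches; on a mismatch, fall back to the longest reusable overlap.
        a   b  
>  q0   q1  q0 
   q1   q1  q2 
 * q2   q2  q2 
(> = start, * = accepting)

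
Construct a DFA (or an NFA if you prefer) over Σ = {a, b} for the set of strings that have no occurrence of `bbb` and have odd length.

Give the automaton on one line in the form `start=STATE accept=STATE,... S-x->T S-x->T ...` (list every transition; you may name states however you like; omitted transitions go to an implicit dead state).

start=s0 accept=s1,s2,s5 s0-a->s1 s0-b->s2 s1-a->s0 s1-b->s3 s2-a->s0 s2-b->s4 s3-a->s1 s3-b->s5 s4-a->s1 s4-b->s6 s5-a->s0 s5-b->s6 s6-a->s6 s6-b->s6

Handle the two conditions separately and then intersect. One (4 states) tracks partial matches of the forbidden pattern `bbb`; the other (2 states) tracks the input length modulo 2. Each combined state is a pair, one component from each; accept when both components accept. Equivalent product states are then merged.
        a   b  
>  s0   s1  s2 
 * s1   s0  s3 
 * s2   s0  s4 
   s3   s1  s5 
   s4   s1  s6 
 * s5   s0  s6 
   s6   s6  s6 
(> = start, * = accepting)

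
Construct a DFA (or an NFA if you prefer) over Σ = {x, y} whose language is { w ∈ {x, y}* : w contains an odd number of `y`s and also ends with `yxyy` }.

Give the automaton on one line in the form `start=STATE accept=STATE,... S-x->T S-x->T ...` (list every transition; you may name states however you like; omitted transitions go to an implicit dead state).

start=q0 accept=q5 q0-x->q0 q0-y->q1 q1-x->q2 q1-y->q0 q2-x->q3 q2-y->q4 q3-x->q3 q3-y->q0 q4-x->q0 q4-y->q5 q5-x->q2 q5-y->q0

Run two small machines in parallel and take their product. One (2 states) tracks the count of `y`s modulo 2; the other (5 states) tracks how much of the suffix `yxyy` has currently been matched. Each combined state is a pair, one component from each; accept when both components accept. After merging equivalent states the machine shrinks.
With 6 states:
        x   y  
>  q0   q0  q1 
   q1   q2  q0 
   q2   q3  q4 
   q3   q3  q0 
   q4   q0  q5 
 * q5   q2  q0 
(> = start, * = accepting)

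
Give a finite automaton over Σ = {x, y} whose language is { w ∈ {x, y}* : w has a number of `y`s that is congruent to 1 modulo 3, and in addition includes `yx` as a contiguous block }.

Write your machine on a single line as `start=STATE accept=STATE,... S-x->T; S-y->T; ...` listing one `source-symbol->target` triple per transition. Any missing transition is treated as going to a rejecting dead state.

start=A; accept=C; A-x->A; A-y->B; B-x->C; B-y->D; C-x->C; C-y->E; D-x->E; D-y->F; E-x->E; E-y->G; F-x->G; F-y->B; G-x->G; G-y->C

Run two small machines in parallel and take their product. One (3 states) tracks the count of `y`s modulo 3; the other (3 states) tracks whether and how much of `yx` has been seen. Each combined state is a pair, one component from each; accept when both components accept.
       x  y 
>  A   A  B 
   B   C  D 
 * C   C  E 
   D   E  F 
   E   E  G 
   F   G  B 
   G   G  C 
(> = start, * = accepting)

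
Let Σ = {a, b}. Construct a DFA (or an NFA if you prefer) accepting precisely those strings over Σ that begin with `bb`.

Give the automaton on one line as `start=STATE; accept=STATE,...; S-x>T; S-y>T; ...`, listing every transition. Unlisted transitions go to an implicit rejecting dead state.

Walk along `bb` while the input agrees: from S0 take `b` to S1, and so on. Any deviation drops to the rejecting sink S3. Once S2 is reached the prefix is confirmed and every continuation is accepted.
        a   b  
>  S0   S3  S1 
   S1   S3  S2 
 * S2   S2  S2 
   S3   S3  S3 
(> = start, * = accepting)

start=S0; accept=S2; S0-a>S3; S0-b>S1; S1-a>S3; S1-b>S2; S2-a>S2; S2-b>S2; S3-a>S3; S3-b>S3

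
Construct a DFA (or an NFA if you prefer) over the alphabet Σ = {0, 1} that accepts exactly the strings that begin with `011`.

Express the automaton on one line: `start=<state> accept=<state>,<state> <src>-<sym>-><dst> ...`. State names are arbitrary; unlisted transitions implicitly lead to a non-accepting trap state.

Check the first 3 symbols one by one: S0 through S2 record how many have matched `011` so far; any wrong symbol goes to the dead state S4. After all 3 match we enter the accepting sink S3.
With 5 states:
        0   1  
>  S0   S1  S4 
   S1   S4  S2 
   S2   S4  S3 
 * S3   S3  S3 
   S4   S4  S4 
(> = start, * = accepting)

start=S0 accept=S3 S0-0->S1 S0-1->S4 S1-0->S4 S1-1->S2 S2-0->S4 S2-1->S3 S3-0->S3 S3-1->S3 S4-0->S4 S4-1->S4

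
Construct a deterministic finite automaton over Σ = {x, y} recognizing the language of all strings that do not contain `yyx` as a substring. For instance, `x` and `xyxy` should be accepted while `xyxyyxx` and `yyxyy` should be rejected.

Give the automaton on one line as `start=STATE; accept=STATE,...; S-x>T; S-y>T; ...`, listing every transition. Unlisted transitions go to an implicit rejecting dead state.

Track partial matches of the forbidden pattern `yyx`. State q3 is a dead state reached once `yyx` has occurred; every other state accepts. q0 means no part of `yyx` is currently matched.
4 states suffice.
        x   y  
>* q0   q0  q1 
 * q1   q0  q2 
 * q2   q3  q2 
   q3   q3  q3 
(> = start, * = accepting)

start=q0; accept=q0,q1,q2; q0-x>q0; q0-y>q1; q1-x>q0; q1-y>q2; q2-x>q3; q2-y>q2; q3-x>q3; q3-y>q3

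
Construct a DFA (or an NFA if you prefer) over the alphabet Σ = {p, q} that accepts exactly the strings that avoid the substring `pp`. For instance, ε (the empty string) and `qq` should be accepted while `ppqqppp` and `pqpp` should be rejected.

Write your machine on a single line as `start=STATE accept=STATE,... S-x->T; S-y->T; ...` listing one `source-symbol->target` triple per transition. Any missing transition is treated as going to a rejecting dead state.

This is the complement of 'contains `pp`'. Use the same substring-matching states — S0 through S2 holding how much of `pp` has just been matched — but flip the accepting set: everything except the trap S2 accepts.
        p   q  
>* S0   S1  S0 
 * S1   S2  S0 
   S2   S2  S2 
(> = start, * = accepting)

start=S0; accept=S0,S1; S0-p->S1; S0-q->S0; S1-p->S2; S1-q->S0; S2-p->S2; S2-q->S2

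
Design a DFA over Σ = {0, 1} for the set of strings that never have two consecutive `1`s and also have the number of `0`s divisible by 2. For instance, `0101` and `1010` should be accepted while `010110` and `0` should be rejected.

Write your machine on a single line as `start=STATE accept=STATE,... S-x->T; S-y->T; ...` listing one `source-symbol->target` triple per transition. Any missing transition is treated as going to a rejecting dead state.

start=s0; accept=s0,s2; s0-0->s1; s0-1->s2; s1-0->s0; s1-1->s3; s2-0->s1; s2-1->s4; s3-0->s0; s3-1->s4; s4-0->s4; s4-1->s4

Build one automaton per condition and run them in lockstep. One (3 states) tracks partial matches of the forbidden pattern `11`; the other (2 states) tracks the count of `0`s modulo 2. Each combined state is a pair, one component from each; accept when both components accept. After merging equivalent states the machine shrinks.
5 states suffice.
        0   1  
>* s0   s1  s2 
   s1   s0  s3 
 * s2   s1  s4 
   s3   s0  s4 
   s4   s4  s4 
(> = start, * = accepting)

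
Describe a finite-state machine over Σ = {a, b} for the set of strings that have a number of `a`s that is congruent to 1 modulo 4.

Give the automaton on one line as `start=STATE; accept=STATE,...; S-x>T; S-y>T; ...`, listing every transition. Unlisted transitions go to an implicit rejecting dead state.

start=q0; accept=q1; q0-a>q1; q0-b>q0; q1-a>q2; q1-b>q1; q2-a>q3; q2-b>q2; q3-a>q0; q3-b>q3

The only thing that matters is how many `a`s have appeared, reduced mod 4. Use one state per residue: q0 for 0, …, q3 for 3. Reading `a` moves to the next residue; anything else stays put. q1 is accepting.
A 4-state machine:
        a   b  
>  q0   q1  q0 
 * q1   q2  q1 
   q2   q3  q2 
   q3   q0  q3 
(> = start, * = accepting)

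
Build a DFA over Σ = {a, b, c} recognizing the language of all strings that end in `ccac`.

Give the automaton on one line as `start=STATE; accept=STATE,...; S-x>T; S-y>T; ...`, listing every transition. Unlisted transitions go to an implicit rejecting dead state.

start=s0; accept=s4; s0-a>s0; s0-b>s0; s0-c>s1; s1-a>s0; s1-b>s0; s1-c>s2; s2-a>s3; s2-b>s0; s2-c>s2; s3-a>s0; s3-b>s0; s3-c>s4; s4-a>s0; s4-b>s0; s4-c>s2

Remember how much of `ccac` the current input suffix matches. State s0 means no match yet; s1 means the last symbol is `c`; s2 means the last 2 symbols are `cc`; s3 means the last 3 symbols are `cca`; s4 means the last 4 symbols are `ccac`. Only s4 accepts. On a mismatch, fall back to the longest proper suffix that is still a prefix of `ccac`.
5 states suffice.
        a   b   c  
>  s0   s0  s0  s1 
   s1   s0  s0  s2 
   s2   s3  s0  s2 
   s3   s0  s0  s4 
 * s4   s0  s0  s2 
(> = start, * = accepting)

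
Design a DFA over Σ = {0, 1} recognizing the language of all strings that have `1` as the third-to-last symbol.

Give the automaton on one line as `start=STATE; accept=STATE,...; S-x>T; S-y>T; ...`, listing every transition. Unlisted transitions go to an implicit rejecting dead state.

start=q0; accept=q11,q12,q13,q14; q0-0>q1; q0-1>q2; q1-0>q3; q1-1>q4; q2-0>q5; q2-1>q6; q3-0>q7; q3-1>q8; q4-0>q9; q4-1>q10; q5-0>q11; q5-1>q12; q6-0>q13; q6-1>q14; q7-0>q7; q7-1>q8; q8-0>q9; q8-1>q10; q9-0>q11; q9-1>q12; q10-0>q13; q10-1>q14; q11-0>q7; q11-1>q8; q12-0>q9; q12-1>q10; q13-0>q11; q13-1>q12; q14-0>q13; q14-1>q14

A DFA must remember the last 3 symbols (since which symbol is third-to-last isn't known until the input ends). Use one state per possible window of the last ≤3 symbols; accept from those whose window starts with `1`.
A 15-state machine:
          0    1  
>  q0     q1   q2 
   q1     q3   q4 
   q2     q5   q6 
   q3     q7   q8 
   q4     q9  q10 
   q5    q11  q12 
   q6    q13  q14 
   q7     q7   q8 
   q8     q9  q10 
   q9    q11  q12 
   q10   q13  q14 
 * q11    q7   q8 
 * q12    q9  q10 
 * q13   q11  q12 
 * q14   q13  q14 
(> = start, * = accepting)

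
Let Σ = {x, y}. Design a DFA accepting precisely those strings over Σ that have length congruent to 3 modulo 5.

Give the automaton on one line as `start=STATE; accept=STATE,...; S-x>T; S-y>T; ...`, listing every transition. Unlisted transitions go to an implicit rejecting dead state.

start=q0; accept=q3; q0-x>q1; q0-y>q1; q1-x>q2; q1-y>q2; q2-x>q3; q2-y>q3; q3-x>q4; q3-y>q4; q4-x>q0; q4-y>q0

Count input length modulo 5: every symbol advances one step around the cycle q0 → q1 → q2 → q3 → q4 → q0. Accept at q3.
        x   y  
>  q0   q1  q1 
   q1   q2  q2 
   q2   q3  q3 
 * q3   q4  q4 
   q4   q0  q0 
(> = start, * = accepting)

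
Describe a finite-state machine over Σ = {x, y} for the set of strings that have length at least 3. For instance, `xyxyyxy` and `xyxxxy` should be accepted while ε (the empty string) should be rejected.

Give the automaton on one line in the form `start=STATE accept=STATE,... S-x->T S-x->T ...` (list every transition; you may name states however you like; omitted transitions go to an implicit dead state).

start=q0 accept=q3,q4 q0-x->q1 q0-y->q1 q1-x->q2 q1-y->q2 q2-x->q3 q2-y->q3 q3-x->q4 q3-y->q4 q4-x->q4 q4-y->q4

We only need to distinguish lengths 0, 1, …, 3, and '>3'. Chain q0 → q1 → q2 → q3 → q4 on every symbol, with q4 looping. Accepting states: {q3, q4}.
With 5 states:
        x   y  
>  q0   q1  q1 
   q1   q2  q2 
   q2   q3  q3 
 * q3   q4  q4 
 * q4   q4  q4 
(> = start, * = accepting)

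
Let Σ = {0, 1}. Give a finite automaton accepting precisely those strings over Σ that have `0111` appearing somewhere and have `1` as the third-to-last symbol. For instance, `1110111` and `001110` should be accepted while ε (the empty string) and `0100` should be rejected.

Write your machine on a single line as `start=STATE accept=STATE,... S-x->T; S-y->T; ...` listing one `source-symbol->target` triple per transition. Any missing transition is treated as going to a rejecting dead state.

Run two small machines in parallel and take their product. One (5 states) tracks whether and how much of `0111` has been seen; the other (15 states) tracks the last 3 symbols read. Each combined state is a pair, one component from each; accept when both components accept.
With 23 states:
          0    1  
>  q0     q1   q2 
   q1     q3   q4 
   q2     q5   q6 
   q3     q7   q8 
   q4     q9  q10 
   q5    q11  q12 
   q6    q13  q14 
   q7     q7   q8 
   q8     q9  q10 
   q9    q11  q12 
   q10   q13  q15 
   q11    q7   q8 
   q12    q9  q10 
   q13   q11  q12 
   q14   q13  q14 
 * q15   q16  q15 
 * q16   q17  q18 
 * q17   q19  q20 
 * q18   q21  q22 
   q19   q19  q20 
   q20   q21  q22 
   q21   q17  q18 
   q22   q16  q15 
(> = start, * = accepting)

start=q0; accept=q15,q16,q17,q18; q0-0->q1; q0-1->q2; q1-0->q3; q1-1->q4; q2-0->q5; q2-1->q6; q3-0->q7; q3-1->q8; q4-0->q9; q4-1->q10; q5-0->q11; q5-1->q12; q6-0->q13; q6-1->q14; q7-0->q7; q7-1->q8; q8-0->q9; q8-1->q10; q9-0->q11; q9-1->q12; q10-0->q13; q10-1->q15; q11-0->q7; q11-1->q8; q12-0->q9; q12-1->q10; q13-0->q11; q13-1->q12; q14-0->q13; q14-1->q14; q15-0->q16; q15-1->q15; q16-0->q17; q16-1->q18; q17-0->q19; q17-1->q20; q18-0->q21; q18-1->q22; q19-0->q19; q19-1->q20; q20-0->q21; q20-1->q22; q21-0->q17; q21-1->q18; q22-0->q16; q22-1->q15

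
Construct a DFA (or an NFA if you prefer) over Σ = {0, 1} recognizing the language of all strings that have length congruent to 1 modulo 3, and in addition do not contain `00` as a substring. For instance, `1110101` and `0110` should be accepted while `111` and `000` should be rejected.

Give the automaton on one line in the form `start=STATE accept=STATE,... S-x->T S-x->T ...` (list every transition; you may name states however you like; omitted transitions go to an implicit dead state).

start=s0 accept=s1,s2 s0-0->s1 s0-1->s2 s1-0->s3 s1-1->s4 s2-0->s5 s2-1->s4 s3-0->s3 s3-1->s3 s4-0->s6 s4-1->s0 s5-0->s3 s5-1->s0 s6-0->s3 s6-1->s2

Run two small machines in parallel and take their product. The first has 3 states tracking the input length modulo 3; the second has 3 states tracking partial matches of the forbidden pattern `00`. A product state is a pair (one from each), accepting exactly when both do. After merging equivalent states the machine shrinks.
With 7 states:
        0   1  
>  s0   s1  s2 
 * s1   s3  s4 
 * s2   s5  s4 
   s3   s3  s3 
   s4   s6  s0 
   s5   s3  s0 
   s6   s3  s2 
(> = start, * = accepting)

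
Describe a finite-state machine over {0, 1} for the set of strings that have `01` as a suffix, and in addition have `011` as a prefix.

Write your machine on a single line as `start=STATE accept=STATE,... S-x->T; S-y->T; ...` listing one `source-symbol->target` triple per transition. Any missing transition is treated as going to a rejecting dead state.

start=q0; accept=q6; q0-0->q1; q0-1->q2; q1-0->q2; q1-1->q3; q2-0->q2; q2-1->q2; q3-0->q2; q3-1->q4; q4-0->q5; q4-1->q4; q5-0->q5; q5-1->q6; q6-0->q5; q6-1->q4

Run two small machines in parallel and take their product. The first has 3 states tracking how much of the suffix `01` has currently been matched; the second has 5 states tracking whether the input so far still matches the prefix `011`. A product state is a pair (one from each), accepting exactly when both do. Minimizing collapses redundant product states.
        0   1  
>  q0   q1  q2 
   q1   q2  q3 
   q2   q2  q2 
   q3   q2  q4 
   q4   q5  q4 
   q5   q5  q6 
 * q6   q5  q4 
(> = start, * = accepting)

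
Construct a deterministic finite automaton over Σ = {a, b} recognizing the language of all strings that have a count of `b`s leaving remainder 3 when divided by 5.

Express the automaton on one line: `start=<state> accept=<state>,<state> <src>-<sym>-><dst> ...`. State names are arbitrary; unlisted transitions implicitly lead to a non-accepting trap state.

The only thing that matters is how many `b`s have appeared, reduced mod 5. Use one state per residue: S0 for 0, …, S4 for 4. Reading `b` moves to the next residue; anything else stays put. S3 is accepting.
A 5-state machine:
        a   b  
>  S0   S0  S1 
   S1   S1  S2 
   S2   S2  S3 
 * S3   S3  S4 
   S4   S4  S0 
(> = start, * = accepting)

start=S0 accept=S3 S0-a->S0 S0-b->S1 S1-a->S1 S1-b->S2 S2-a->S2 S2-b->S3 S3-a->S3 S3-b->S4 S4-a->S4 S4-b->S0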